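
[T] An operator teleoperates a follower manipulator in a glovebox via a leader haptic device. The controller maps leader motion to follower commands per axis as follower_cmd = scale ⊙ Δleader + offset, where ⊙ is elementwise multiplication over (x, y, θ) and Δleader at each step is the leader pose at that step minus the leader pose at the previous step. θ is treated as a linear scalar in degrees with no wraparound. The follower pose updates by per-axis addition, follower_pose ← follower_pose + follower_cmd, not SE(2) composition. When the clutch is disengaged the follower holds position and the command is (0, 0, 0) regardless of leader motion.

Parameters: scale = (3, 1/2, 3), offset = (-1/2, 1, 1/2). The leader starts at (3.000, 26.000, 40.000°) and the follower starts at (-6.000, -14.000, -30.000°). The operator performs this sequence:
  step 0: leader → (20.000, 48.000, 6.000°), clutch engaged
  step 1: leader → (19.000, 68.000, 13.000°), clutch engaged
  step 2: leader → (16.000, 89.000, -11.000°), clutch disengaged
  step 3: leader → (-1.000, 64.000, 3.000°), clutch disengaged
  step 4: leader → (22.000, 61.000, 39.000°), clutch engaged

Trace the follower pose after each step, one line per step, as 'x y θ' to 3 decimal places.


step 0: Δleader=(17.000, 22.000, -34.000°), engaged; cmd=(50.500, 12.000, -101.500°) → follower=(44.500, -2.000, -131.500°)
step 1: Δleader=(-1.000, 20.000, 7.000°), engaged; cmd=(-3.500, 11.000, 21.500°) → follower=(41.000, 9.000, -110.000°)
step 2: Δleader=(-3.000, 21.000, -24.000°), disengaged; cmd=(0,0,0) → follower holds at (41.000, 9.000, -110.000°)
step 3: Δleader=(-17.000, -25.000, 14.000°), disengaged; cmd=(0,0,0) → follower holds at (41.000, 9.000, -110.000°)
step 4: Δleader=(23.000, -3.000, 36.000°), engaged; cmd=(68.500, -0.500, 108.500°) → follower=(109.500, 8.500, -1.500°)

44.500 -2.000 -131.500
41.000 9.000 -110.000
41.000 9.000 -110.000
41.000 9.000 -110.000
109.500 8.500 -1.500


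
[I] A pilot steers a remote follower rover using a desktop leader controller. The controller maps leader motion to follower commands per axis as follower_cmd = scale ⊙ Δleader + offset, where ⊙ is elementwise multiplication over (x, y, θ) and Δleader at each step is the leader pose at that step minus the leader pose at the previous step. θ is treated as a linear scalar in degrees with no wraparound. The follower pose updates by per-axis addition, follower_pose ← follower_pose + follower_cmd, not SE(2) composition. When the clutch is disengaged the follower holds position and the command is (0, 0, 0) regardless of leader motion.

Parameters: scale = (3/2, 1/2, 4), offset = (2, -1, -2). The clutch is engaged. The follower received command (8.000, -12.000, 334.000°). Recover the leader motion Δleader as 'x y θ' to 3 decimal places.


axis x: (8.000 − 2) / (3/2) = 4.000
axis y: (-12.000 − -1) / (1/2) = -22.000
axis θ: (334.000 − -2) / (4) = 84.000

4.000 -22.000 84.000


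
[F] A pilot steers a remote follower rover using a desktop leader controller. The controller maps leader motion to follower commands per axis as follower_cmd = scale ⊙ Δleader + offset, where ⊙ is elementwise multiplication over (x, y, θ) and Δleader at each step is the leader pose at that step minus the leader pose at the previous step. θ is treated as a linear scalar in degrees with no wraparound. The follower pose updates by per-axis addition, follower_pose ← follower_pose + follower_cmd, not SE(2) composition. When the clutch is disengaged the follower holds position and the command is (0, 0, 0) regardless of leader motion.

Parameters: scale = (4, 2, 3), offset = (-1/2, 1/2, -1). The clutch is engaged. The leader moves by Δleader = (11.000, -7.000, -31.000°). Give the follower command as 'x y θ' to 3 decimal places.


43.500 -13.500 -94.000

axis x: 4·11.000 + -1/2 = 43.500
axis y: 2·-7.000 + 1/2 = -13.500
axis θ: 3·-31.000 + -1 = -94.000


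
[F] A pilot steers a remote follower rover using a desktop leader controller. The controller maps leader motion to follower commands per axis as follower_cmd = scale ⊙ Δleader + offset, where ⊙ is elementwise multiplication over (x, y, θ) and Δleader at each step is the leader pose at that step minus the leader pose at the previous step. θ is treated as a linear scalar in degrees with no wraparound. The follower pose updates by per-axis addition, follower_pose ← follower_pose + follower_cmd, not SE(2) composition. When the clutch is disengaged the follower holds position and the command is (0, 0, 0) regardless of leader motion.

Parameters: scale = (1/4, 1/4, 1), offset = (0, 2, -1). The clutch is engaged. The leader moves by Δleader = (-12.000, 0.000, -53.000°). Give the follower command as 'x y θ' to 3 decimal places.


axis x: 1/4·-12.000 + 0 = -3.000
axis y: 1/4·0.000 + 2 = 2.000
axis θ: 1·-53.000 + -1 = -54.000

-3.000 2.000 -54.000


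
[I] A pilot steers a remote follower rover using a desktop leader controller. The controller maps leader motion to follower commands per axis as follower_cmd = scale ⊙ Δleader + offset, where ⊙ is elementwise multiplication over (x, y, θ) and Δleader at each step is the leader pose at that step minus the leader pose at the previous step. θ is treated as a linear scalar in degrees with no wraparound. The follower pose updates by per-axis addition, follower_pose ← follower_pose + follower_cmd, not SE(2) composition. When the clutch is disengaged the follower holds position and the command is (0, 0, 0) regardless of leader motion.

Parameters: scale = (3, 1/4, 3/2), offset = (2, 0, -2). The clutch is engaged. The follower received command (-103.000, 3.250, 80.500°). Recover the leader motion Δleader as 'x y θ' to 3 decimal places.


axis x: (-103.000 − 2) / (3) = -35.000
axis y: (3.250 − 0) / (1/4) = 13.000
axis θ: (80.500 − -2) / (3/2) = 55.000

-35.000 13.000 55.000


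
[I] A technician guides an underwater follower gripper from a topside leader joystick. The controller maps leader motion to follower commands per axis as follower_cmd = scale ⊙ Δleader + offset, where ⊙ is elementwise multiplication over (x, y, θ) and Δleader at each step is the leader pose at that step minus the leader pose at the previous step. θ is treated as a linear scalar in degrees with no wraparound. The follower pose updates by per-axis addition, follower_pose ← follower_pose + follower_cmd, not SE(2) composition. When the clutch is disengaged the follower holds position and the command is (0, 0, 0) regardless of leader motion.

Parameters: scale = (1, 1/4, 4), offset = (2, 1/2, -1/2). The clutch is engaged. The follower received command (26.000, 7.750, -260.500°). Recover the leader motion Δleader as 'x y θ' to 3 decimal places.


24.000 29.000 -65.000

axis x: (26.000 − 2) / (1) = 24.000
axis y: (7.750 − 1/2) / (1/4) = 29.000
axis θ: (-260.500 − -1/2) / (4) = -65.000


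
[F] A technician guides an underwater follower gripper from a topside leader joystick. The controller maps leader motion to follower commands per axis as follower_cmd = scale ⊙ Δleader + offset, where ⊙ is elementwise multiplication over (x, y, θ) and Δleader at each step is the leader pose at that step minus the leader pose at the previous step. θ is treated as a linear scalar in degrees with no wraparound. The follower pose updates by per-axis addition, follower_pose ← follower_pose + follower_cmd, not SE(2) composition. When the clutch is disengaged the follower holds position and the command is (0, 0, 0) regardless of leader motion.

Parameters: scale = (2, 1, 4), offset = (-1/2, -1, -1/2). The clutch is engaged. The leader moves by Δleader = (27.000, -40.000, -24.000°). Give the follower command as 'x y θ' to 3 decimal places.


axis x: 2·27.000 + -1/2 = 53.500
axis y: 1·-40.000 + -1 = -41.000
axis θ: 4·-24.000 + -1/2 = -96.500

53.500 -41.000 -96.500


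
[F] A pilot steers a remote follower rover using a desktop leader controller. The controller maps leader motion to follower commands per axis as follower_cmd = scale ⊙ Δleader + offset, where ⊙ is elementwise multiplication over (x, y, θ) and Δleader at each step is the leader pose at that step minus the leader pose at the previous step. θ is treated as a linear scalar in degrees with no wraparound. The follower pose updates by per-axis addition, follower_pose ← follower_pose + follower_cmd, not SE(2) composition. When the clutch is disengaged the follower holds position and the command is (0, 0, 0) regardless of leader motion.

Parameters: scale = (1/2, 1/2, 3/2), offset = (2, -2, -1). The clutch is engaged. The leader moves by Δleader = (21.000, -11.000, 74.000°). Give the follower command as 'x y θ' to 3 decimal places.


12.500 -7.500 110.000

axis x: 1/2·21.000 + 2 = 12.500
axis y: 1/2·-11.000 + -2 = -7.500
axis θ: 3/2·74.000 + -1 = 110.000


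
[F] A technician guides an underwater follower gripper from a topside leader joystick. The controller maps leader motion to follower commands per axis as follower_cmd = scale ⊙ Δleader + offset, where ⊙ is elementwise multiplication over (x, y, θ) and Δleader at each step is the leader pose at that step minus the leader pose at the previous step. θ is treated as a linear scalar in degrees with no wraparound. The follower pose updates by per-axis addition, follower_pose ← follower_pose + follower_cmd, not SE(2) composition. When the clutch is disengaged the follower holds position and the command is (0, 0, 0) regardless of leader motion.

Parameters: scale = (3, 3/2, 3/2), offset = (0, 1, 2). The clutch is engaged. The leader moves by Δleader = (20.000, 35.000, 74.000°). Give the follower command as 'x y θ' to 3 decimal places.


60.000 53.500 113.000

axis x: 3·20.000 + 0 = 60.000
axis y: 3/2·35.000 + 1 = 53.500
axis θ: 3/2·74.000 + 2 = 113.000


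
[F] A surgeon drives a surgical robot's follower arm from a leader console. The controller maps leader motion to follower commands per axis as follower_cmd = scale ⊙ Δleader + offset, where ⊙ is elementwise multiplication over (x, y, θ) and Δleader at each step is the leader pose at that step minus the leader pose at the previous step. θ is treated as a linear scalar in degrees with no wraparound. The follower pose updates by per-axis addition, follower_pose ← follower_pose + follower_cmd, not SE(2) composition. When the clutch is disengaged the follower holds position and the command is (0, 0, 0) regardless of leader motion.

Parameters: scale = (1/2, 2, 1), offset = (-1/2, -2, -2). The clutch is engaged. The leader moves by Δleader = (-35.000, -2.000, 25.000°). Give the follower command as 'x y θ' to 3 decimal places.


axis x: 1/2·-35.000 + -1/2 = -18.000
axis y: 2·-2.000 + -2 = -6.000
axis θ: 1·25.000 + -2 = 23.000

-18.000 -6.000 23.000


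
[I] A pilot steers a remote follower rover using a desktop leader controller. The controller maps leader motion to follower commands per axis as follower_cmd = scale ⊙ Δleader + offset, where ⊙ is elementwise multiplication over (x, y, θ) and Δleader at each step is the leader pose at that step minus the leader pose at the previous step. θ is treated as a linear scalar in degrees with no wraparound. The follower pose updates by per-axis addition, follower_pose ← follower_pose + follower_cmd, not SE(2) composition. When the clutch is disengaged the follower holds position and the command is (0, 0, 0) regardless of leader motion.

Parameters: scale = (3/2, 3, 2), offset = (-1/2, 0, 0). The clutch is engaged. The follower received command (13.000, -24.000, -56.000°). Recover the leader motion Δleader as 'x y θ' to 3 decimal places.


axis x: (13.000 − -1/2) / (3/2) = 9.000
axis y: (-24.000 − 0) / (3) = -8.000
axis θ: (-56.000 − 0) / (2) = -28.000

9.000 -8.000 -28.000


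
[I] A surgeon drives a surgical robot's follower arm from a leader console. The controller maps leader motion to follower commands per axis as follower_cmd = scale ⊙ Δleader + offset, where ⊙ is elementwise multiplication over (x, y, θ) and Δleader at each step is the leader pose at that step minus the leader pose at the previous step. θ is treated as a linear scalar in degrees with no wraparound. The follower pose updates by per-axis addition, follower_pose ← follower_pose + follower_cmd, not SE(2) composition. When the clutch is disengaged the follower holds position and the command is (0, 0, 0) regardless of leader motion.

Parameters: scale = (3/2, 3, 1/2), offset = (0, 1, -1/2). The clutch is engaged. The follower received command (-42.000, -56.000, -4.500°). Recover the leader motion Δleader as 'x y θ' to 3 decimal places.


axis x: (-42.000 − 0) / (3/2) = -28.000
axis y: (-56.000 − 1) / (3) = -19.000
axis θ: (-4.500 − -1/2) / (1/2) = -8.000

-28.000 -19.000 -8.000


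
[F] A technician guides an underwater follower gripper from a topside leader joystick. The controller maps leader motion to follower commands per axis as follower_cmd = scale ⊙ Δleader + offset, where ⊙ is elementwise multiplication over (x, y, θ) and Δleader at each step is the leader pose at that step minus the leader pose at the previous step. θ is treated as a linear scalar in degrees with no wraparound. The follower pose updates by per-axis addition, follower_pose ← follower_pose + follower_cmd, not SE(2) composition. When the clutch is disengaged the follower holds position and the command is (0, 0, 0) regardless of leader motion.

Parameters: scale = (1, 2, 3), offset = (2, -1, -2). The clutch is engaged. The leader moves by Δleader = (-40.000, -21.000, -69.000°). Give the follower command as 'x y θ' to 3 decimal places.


axis x: 1·-40.000 + 2 = -38.000
axis y: 2·-21.000 + -1 = -43.000
axis θ: 3·-69.000 + -2 = -209.000

-38.000 -43.000 -209.000


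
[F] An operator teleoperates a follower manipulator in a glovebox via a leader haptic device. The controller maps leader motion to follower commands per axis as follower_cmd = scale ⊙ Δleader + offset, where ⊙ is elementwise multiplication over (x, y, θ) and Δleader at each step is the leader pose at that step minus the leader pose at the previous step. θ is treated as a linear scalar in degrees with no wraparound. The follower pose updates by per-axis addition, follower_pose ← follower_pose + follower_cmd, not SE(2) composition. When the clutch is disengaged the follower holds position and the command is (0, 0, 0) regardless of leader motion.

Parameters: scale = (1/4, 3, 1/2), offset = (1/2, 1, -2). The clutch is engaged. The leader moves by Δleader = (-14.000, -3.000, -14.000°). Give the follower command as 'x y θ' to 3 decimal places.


-3.000 -8.000 -9.000

axis x: 1/4·-14.000 + 1/2 = -3.000
axis y: 3·-3.000 + 1 = -8.000
axis θ: 1/2·-14.000 + -2 = -9.000


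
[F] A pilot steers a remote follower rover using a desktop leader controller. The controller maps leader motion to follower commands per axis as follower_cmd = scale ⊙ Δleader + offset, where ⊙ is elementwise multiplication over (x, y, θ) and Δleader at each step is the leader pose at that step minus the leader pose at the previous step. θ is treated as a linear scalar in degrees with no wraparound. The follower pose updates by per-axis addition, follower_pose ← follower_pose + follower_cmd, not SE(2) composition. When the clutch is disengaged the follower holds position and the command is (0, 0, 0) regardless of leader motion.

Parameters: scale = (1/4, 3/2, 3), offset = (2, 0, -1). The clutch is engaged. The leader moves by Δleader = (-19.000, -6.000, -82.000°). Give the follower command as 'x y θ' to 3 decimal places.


-2.750 -9.000 -247.000

axis x: 1/4·-19.000 + 2 = -2.750
axis y: 3/2·-6.000 + 0 = -9.000
axis θ: 3·-82.000 + -1 = -247.000


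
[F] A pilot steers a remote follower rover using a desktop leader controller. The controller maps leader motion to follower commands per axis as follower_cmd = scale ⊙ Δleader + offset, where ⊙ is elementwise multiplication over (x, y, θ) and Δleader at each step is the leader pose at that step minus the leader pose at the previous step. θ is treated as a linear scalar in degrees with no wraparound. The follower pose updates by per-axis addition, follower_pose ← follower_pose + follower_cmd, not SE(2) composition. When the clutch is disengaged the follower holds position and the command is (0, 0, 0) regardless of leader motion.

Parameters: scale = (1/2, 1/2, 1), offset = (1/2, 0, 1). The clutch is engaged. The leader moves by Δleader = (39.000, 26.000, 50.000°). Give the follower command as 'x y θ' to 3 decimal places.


20.000 13.000 51.000

axis x: 1/2·39.000 + 1/2 = 20.000
axis y: 1/2·26.000 + 0 = 13.000
axis θ: 1·50.000 + 1 = 51.000


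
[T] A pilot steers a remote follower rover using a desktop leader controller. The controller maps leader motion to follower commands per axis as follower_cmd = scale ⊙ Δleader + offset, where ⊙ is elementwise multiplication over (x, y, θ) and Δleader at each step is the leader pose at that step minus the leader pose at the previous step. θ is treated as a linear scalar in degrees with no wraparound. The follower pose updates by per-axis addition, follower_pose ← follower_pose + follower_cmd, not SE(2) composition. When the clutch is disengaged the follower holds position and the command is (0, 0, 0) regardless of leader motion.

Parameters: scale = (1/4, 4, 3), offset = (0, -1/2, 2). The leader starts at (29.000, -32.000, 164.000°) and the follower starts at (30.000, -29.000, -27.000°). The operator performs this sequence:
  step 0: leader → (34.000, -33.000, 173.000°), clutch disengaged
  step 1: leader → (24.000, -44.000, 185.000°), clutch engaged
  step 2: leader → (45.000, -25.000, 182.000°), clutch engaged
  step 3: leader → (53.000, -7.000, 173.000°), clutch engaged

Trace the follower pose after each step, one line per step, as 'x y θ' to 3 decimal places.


30.000 -29.000 -27.000
27.500 -73.500 11.000
32.750 2.000 4.000
34.750 73.500 -21.000

step 0: Δleader=(5.000, -1.000, 9.000°), disengaged; cmd=(0,0,0) → follower holds at (30.000, -29.000, -27.000°)
step 1: Δleader=(-10.000, -11.000, 12.000°), engaged; cmd=(-2.500, -44.500, 38.000°) → follower=(27.500, -73.500, 11.000°)
step 2: Δleader=(21.000, 19.000, -3.000°), engaged; cmd=(5.250, 75.500, -7.000°) → follower=(32.750, 2.000, 4.000°)
step 3: Δleader=(8.000, 18.000, -9.000°), engaged; cmd=(2.000, 71.500, -25.000°) → follower=(34.750, 73.500, -21.000°)


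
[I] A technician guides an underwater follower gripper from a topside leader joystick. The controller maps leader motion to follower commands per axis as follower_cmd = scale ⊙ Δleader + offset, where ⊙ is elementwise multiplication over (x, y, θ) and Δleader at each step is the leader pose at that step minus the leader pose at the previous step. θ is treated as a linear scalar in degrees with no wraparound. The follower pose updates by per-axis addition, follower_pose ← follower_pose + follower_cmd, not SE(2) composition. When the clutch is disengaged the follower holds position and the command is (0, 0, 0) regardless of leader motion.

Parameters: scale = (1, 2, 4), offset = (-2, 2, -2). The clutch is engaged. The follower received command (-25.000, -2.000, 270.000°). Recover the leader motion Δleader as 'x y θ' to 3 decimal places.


-23.000 -2.000 68.000

axis x: (-25.000 − -2) / (1) = -23.000
axis y: (-2.000 − 2) / (2) = -2.000
axis θ: (270.000 − -2) / (4) = 68.000


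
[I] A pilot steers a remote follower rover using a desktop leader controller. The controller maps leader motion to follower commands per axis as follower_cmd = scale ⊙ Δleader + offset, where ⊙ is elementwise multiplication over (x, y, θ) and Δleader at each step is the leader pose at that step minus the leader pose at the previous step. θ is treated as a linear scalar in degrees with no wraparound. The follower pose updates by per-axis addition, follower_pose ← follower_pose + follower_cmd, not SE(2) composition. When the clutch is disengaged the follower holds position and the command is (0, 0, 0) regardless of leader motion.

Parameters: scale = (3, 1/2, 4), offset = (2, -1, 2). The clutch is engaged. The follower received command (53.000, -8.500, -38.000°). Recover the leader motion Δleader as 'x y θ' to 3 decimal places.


17.000 -15.000 -10.000

axis x: (53.000 − 2) / (3) = 17.000
axis y: (-8.500 − -1) / (1/2) = -15.000
axis θ: (-38.000 − 2) / (4) = -10.000


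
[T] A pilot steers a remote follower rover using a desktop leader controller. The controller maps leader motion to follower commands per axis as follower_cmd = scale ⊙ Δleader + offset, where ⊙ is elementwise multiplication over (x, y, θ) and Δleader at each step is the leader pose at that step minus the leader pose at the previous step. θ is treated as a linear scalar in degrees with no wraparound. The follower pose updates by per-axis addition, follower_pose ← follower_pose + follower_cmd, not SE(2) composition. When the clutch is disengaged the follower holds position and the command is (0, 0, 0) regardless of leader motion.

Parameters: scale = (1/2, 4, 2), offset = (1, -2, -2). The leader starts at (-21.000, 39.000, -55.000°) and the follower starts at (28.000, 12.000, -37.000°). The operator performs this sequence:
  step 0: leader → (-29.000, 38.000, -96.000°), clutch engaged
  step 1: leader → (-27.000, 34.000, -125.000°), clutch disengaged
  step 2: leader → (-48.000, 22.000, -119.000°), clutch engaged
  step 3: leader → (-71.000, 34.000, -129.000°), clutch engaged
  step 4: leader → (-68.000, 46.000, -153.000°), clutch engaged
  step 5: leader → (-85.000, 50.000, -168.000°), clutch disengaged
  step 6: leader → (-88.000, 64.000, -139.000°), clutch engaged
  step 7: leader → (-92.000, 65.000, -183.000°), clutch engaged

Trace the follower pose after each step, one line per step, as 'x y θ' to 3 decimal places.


25.000 6.000 -121.000
25.000 6.000 -121.000
15.500 -44.000 -111.000
5.000 2.000 -133.000
7.500 48.000 -183.000
7.500 48.000 -183.000
7.000 102.000 -127.000
6.000 104.000 -217.000

step 0: Δleader=(-8.000, -1.000, -41.000°), engaged; cmd=(-3.000, -6.000, -84.000°) → follower=(25.000, 6.000, -121.000°)
step 1: Δleader=(2.000, -4.000, -29.000°), disengaged; cmd=(0,0,0) → follower holds at (25.000, 6.000, -121.000°)
step 2: Δleader=(-21.000, -12.000, 6.000°), engaged; cmd=(-9.500, -50.000, 10.000°) → follower=(15.500, -44.000, -111.000°)
step 3: Δleader=(-23.000, 12.000, -10.000°), engaged; cmd=(-10.500, 46.000, -22.000°) → follower=(5.000, 2.000, -133.000°)
step 4: Δleader=(3.000, 12.000, -24.000°), engaged; cmd=(2.500, 46.000, -50.000°) → follower=(7.500, 48.000, -183.000°)
step 5: Δleader=(-17.000, 4.000, -15.000°), disengaged; cmd=(0,0,0) → follower holds at (7.500, 48.000, -183.000°)
step 6: Δleader=(-3.000, 14.000, 29.000°), engaged; cmd=(-0.500, 54.000, 56.000°) → follower=(7.000, 102.000, -127.000°)
step 7: Δleader=(-4.000, 1.000, -44.000°), engaged; cmd=(-1.000, 2.000, -90.000°) → follower=(6.000, 104.000, -217.000°)


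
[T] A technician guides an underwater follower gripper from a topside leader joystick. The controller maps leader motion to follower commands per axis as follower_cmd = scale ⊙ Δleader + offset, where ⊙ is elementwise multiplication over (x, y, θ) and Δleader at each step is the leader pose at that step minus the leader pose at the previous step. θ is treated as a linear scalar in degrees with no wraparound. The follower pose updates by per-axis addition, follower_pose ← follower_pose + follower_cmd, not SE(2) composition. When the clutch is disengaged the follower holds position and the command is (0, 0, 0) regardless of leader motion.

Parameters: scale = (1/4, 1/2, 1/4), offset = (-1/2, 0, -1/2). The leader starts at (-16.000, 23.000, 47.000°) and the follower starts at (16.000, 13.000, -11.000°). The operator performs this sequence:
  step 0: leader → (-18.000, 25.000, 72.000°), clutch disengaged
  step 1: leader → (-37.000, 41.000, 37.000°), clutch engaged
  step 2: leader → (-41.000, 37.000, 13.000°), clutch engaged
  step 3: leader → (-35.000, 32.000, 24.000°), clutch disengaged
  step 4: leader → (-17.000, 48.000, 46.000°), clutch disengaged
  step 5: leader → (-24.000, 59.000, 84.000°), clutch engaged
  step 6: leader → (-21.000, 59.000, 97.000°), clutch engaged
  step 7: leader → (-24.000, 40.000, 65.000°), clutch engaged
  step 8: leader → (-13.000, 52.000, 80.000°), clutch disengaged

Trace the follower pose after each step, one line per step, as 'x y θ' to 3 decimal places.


step 0: Δleader=(-2.000, 2.000, 25.000°), disengaged; cmd=(0,0,0) → follower holds at (16.000, 13.000, -11.000°)
step 1: Δleader=(-19.000, 16.000, -35.000°), engaged; cmd=(-5.250, 8.000, -9.250°) → follower=(10.750, 21.000, -20.250°)
step 2: Δleader=(-4.000, -4.000, -24.000°), engaged; cmd=(-1.500, -2.000, -6.500°) → follower=(9.250, 19.000, -26.750°)
step 3: Δleader=(6.000, -5.000, 11.000°), disengaged; cmd=(0,0,0) → follower holds at (9.250, 19.000, -26.750°)
step 4: Δleader=(18.000, 16.000, 22.000°), disengaged; cmd=(0,0,0) → follower holds at (9.250, 19.000, -26.750°)
step 5: Δleader=(-7.000, 11.000, 38.000°), engaged; cmd=(-2.250, 5.500, 9.000°) → follower=(7.000, 24.500, -17.750°)
step 6: Δleader=(3.000, 0.000, 13.000°), engaged; cmd=(0.250, 0.000, 2.750°) → follower=(7.250, 24.500, -15.000°)
step 7: Δleader=(-3.000, -19.000, -32.000°), engaged; cmd=(-1.250, -9.500, -8.500°) → follower=(6.000, 15.000, -23.500°)
step 8: Δleader=(11.000, 12.000, 15.000°), disengaged; cmd=(0,0,0) → follower holds at (6.000, 15.000, -23.500°)

16.000 13.000 -11.000
10.750 21.000 -20.250
9.250 19.000 -26.750
9.250 19.000 -26.750
9.250 19.000 -26.750
7.000 24.500 -17.750
7.250 24.500 -15.000
6.000 15.000 -23.500
6.000 15.000 -23.500


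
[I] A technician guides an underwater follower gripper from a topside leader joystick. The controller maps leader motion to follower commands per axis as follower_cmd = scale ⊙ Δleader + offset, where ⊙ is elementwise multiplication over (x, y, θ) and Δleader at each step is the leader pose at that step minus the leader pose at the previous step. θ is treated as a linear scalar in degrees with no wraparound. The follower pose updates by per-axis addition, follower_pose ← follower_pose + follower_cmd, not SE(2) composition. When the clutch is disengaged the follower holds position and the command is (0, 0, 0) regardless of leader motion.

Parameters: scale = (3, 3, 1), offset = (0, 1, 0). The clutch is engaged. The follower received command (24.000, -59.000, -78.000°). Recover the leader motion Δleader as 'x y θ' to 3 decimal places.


8.000 -20.000 -78.000

axis x: (24.000 − 0) / (3) = 8.000
axis y: (-59.000 − 1) / (3) = -20.000
axis θ: (-78.000 − 0) / (1) = -78.000


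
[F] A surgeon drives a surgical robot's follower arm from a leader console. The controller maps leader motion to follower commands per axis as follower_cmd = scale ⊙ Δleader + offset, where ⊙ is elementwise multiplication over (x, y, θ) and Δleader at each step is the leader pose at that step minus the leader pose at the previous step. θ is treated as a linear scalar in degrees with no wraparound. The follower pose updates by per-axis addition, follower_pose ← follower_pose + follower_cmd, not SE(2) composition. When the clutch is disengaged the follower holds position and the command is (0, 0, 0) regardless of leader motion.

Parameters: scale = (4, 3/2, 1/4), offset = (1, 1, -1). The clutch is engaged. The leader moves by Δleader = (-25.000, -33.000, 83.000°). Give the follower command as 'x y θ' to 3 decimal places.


axis x: 4·-25.000 + 1 = -99.000
axis y: 3/2·-33.000 + 1 = -48.500
axis θ: 1/4·83.000 + -1 = 19.750

-99.000 -48.500 19.750


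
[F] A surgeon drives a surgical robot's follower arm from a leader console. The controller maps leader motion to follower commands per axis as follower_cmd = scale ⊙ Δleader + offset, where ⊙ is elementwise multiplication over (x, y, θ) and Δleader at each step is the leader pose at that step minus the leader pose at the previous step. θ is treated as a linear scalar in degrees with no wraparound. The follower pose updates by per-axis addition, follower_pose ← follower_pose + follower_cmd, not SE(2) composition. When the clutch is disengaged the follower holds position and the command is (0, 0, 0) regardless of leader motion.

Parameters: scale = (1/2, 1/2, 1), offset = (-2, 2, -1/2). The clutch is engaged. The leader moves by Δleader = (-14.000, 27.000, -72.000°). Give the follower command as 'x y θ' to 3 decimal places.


-9.000 15.500 -72.500

axis x: 1/2·-14.000 + -2 = -9.000
axis y: 1/2·27.000 + 2 = 15.500
axis θ: 1·-72.000 + -1/2 = -72.500


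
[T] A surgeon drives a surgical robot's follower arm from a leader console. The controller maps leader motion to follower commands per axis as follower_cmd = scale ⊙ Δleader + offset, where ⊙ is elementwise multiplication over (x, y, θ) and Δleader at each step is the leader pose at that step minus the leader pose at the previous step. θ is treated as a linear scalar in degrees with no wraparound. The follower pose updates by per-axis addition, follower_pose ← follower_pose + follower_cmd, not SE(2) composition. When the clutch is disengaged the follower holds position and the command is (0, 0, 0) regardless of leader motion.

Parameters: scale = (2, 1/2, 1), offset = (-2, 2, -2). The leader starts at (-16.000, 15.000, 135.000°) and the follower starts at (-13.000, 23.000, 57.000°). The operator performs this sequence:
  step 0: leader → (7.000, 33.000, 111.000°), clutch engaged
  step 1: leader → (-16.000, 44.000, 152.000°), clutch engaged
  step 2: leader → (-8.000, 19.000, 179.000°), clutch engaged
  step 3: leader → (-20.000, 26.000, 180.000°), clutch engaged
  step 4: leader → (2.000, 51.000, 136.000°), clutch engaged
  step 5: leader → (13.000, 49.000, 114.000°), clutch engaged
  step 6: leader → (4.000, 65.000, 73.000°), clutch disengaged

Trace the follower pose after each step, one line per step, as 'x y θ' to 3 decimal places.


31.000 34.000 31.000
-17.000 41.500 70.000
-3.000 31.000 95.000
-29.000 36.500 94.000
13.000 51.000 48.000
33.000 52.000 24.000
33.000 52.000 24.000

step 0: Δleader=(23.000, 18.000, -24.000°), engaged; cmd=(44.000, 11.000, -26.000°) → follower=(31.000, 34.000, 31.000°)
step 1: Δleader=(-23.000, 11.000, 41.000°), engaged; cmd=(-48.000, 7.500, 39.000°) → follower=(-17.000, 41.500, 70.000°)
step 2: Δleader=(8.000, -25.000, 27.000°), engaged; cmd=(14.000, -10.500, 25.000°) → follower=(-3.000, 31.000, 95.000°)
step 3: Δleader=(-12.000, 7.000, 1.000°), engaged; cmd=(-26.000, 5.500, -1.000°) → follower=(-29.000, 36.500, 94.000°)
step 4: Δleader=(22.000, 25.000, -44.000°), engaged; cmd=(42.000, 14.500, -46.000°) → follower=(13.000, 51.000, 48.000°)
step 5: Δleader=(11.000, -2.000, -22.000°), engaged; cmd=(20.000, 1.000, -24.000°) → follower=(33.000, 52.000, 24.000°)
step 6: Δleader=(-9.000, 16.000, -41.000°), disengaged; cmd=(0,0,0) → follower holds at (33.000, 52.000, 24.000°)


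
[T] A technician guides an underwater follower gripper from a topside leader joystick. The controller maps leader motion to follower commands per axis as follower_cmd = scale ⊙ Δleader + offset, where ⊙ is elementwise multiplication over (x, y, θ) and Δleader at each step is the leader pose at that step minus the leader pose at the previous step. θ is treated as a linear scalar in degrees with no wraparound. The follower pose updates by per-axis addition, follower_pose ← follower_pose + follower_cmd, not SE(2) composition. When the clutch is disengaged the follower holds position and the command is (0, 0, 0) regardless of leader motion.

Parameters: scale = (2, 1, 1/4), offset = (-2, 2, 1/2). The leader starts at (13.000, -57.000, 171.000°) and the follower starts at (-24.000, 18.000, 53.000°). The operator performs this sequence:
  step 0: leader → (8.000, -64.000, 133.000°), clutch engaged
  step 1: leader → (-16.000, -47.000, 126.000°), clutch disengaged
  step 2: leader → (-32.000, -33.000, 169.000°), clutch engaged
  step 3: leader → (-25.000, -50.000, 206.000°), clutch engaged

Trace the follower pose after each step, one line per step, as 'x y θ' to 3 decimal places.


step 0: Δleader=(-5.000, -7.000, -38.000°), engaged; cmd=(-12.000, -5.000, -9.000°) → follower=(-36.000, 13.000, 44.000°)
step 1: Δleader=(-24.000, 17.000, -7.000°), disengaged; cmd=(0,0,0) → follower holds at (-36.000, 13.000, 44.000°)
step 2: Δleader=(-16.000, 14.000, 43.000°), engaged; cmd=(-34.000, 16.000, 11.250°) → follower=(-70.000, 29.000, 55.250°)
step 3: Δleader=(7.000, -17.000, 37.000°), engaged; cmd=(12.000, -15.000, 9.750°) → follower=(-58.000, 14.000, 65.000°)

-36.000 13.000 44.000
-36.000 13.000 44.000
-70.000 29.000 55.250
-58.000 14.000 65.000


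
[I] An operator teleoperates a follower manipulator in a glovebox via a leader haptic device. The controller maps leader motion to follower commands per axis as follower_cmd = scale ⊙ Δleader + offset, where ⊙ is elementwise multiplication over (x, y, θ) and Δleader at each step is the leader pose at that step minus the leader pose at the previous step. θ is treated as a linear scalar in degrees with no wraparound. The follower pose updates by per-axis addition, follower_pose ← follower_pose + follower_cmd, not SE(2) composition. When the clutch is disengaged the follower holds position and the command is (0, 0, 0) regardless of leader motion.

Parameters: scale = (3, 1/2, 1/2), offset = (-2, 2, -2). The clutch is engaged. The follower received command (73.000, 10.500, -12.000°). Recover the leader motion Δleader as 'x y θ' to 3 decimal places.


axis x: (73.000 − -2) / (3) = 25.000
axis y: (10.500 − 2) / (1/2) = 17.000
axis θ: (-12.000 − -2) / (1/2) = -20.000

25.000 17.000 -20.000


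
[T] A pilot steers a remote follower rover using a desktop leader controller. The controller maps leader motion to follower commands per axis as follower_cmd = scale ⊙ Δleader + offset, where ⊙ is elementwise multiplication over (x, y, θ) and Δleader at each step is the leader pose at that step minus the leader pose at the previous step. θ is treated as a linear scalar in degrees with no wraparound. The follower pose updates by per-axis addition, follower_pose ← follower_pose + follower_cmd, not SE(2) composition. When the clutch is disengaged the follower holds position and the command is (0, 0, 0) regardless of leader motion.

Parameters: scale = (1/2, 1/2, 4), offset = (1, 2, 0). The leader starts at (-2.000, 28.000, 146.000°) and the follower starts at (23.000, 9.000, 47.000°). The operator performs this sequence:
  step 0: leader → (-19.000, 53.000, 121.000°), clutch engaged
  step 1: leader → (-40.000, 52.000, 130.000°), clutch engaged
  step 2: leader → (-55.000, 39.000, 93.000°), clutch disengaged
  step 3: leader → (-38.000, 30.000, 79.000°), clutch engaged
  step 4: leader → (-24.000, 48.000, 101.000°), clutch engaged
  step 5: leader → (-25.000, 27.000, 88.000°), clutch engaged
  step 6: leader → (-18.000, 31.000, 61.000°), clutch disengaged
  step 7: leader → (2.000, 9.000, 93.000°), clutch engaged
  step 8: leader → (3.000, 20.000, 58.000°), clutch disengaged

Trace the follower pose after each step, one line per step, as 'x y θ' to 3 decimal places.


15.500 23.500 -53.000
6.000 25.000 -17.000
6.000 25.000 -17.000
15.500 22.500 -73.000
23.500 33.500 15.000
24.000 25.000 -37.000
24.000 25.000 -37.000
35.000 16.000 91.000
35.000 16.000 91.000

step 0: Δleader=(-17.000, 25.000, -25.000°), engaged; cmd=(-7.500, 14.500, -100.000°) → follower=(15.500, 23.500, -53.000°)
step 1: Δleader=(-21.000, -1.000, 9.000°), engaged; cmd=(-9.500, 1.500, 36.000°) → follower=(6.000, 25.000, -17.000°)
step 2: Δleader=(-15.000, -13.000, -37.000°), disengaged; cmd=(0,0,0) → follower holds at (6.000, 25.000, -17.000°)
step 3: Δleader=(17.000, -9.000, -14.000°), engaged; cmd=(9.500, -2.500, -56.000°) → follower=(15.500, 22.500, -73.000°)
step 4: Δleader=(14.000, 18.000, 22.000°), engaged; cmd=(8.000, 11.000, 88.000°) → follower=(23.500, 33.500, 15.000°)
step 5: Δleader=(-1.000, -21.000, -13.000°), engaged; cmd=(0.500, -8.500, -52.000°) → follower=(24.000, 25.000, -37.000°)
step 6: Δleader=(7.000, 4.000, -27.000°), disengaged; cmd=(0,0,0) → follower holds at (24.000, 25.000, -37.000°)
step 7: Δleader=(20.000, -22.000, 32.000°), engaged; cmd=(11.000, -9.000, 128.000°) → follower=(35.000, 16.000, 91.000°)
step 8: Δleader=(1.000, 11.000, -35.000°), disengaged; cmd=(0,0,0) → follower holds at (35.000, 16.000, 91.000°)


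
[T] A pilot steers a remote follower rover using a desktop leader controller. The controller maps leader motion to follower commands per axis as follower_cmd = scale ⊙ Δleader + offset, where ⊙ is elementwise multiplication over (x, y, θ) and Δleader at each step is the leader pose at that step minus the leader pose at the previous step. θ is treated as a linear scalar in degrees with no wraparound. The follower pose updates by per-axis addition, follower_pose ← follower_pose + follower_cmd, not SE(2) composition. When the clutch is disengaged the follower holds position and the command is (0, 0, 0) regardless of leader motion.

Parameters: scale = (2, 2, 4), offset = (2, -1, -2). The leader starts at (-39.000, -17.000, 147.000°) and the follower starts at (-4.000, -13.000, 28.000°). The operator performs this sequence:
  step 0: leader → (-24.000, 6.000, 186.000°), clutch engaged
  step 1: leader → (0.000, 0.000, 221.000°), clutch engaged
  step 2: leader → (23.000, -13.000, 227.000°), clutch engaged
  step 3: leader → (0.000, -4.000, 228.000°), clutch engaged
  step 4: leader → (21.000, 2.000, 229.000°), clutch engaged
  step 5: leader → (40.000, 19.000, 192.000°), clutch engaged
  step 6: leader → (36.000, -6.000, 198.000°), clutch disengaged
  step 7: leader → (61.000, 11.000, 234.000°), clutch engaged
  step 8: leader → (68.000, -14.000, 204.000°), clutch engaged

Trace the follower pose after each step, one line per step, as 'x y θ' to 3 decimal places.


28.000 32.000 182.000
78.000 19.000 320.000
126.000 -8.000 342.000
82.000 9.000 344.000
126.000 20.000 346.000
166.000 53.000 196.000
166.000 53.000 196.000
218.000 86.000 338.000
234.000 35.000 216.000

step 0: Δleader=(15.000, 23.000, 39.000°), engaged; cmd=(32.000, 45.000, 154.000°) → follower=(28.000, 32.000, 182.000°)
step 1: Δleader=(24.000, -6.000, 35.000°), engaged; cmd=(50.000, -13.000, 138.000°) → follower=(78.000, 19.000, 320.000°)
step 2: Δleader=(23.000, -13.000, 6.000°), engaged; cmd=(48.000, -27.000, 22.000°) → follower=(126.000, -8.000, 342.000°)
step 3: Δleader=(-23.000, 9.000, 1.000°), engaged; cmd=(-44.000, 17.000, 2.000°) → follower=(82.000, 9.000, 344.000°)
step 4: Δleader=(21.000, 6.000, 1.000°), engaged; cmd=(44.000, 11.000, 2.000°) → follower=(126.000, 20.000, 346.000°)
step 5: Δleader=(19.000, 17.000, -37.000°), engaged; cmd=(40.000, 33.000, -150.000°) → follower=(166.000, 53.000, 196.000°)
step 6: Δleader=(-4.000, -25.000, 6.000°), disengaged; cmd=(0,0,0) → follower holds at (166.000, 53.000, 196.000°)
step 7: Δleader=(25.000, 17.000, 36.000°), engaged; cmd=(52.000, 33.000, 142.000°) → follower=(218.000, 86.000, 338.000°)
step 8: Δleader=(7.000, -25.000, -30.000°), engaged; cmd=(16.000, -51.000, -122.000°) → follower=(234.000, 35.000, 216.000°)


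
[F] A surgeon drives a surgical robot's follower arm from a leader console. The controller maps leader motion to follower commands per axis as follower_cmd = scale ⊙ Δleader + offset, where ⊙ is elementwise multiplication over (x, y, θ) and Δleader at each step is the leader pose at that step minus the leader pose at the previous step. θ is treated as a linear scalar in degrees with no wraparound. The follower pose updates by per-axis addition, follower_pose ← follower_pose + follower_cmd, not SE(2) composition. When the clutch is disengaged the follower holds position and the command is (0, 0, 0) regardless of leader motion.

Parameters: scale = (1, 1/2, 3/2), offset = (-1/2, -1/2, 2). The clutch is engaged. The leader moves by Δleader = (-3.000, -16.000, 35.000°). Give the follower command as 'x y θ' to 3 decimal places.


axis x: 1·-3.000 + -1/2 = -3.500
axis y: 1/2·-16.000 + -1/2 = -8.500
axis θ: 3/2·35.000 + 2 = 54.500

-3.500 -8.500 54.500
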